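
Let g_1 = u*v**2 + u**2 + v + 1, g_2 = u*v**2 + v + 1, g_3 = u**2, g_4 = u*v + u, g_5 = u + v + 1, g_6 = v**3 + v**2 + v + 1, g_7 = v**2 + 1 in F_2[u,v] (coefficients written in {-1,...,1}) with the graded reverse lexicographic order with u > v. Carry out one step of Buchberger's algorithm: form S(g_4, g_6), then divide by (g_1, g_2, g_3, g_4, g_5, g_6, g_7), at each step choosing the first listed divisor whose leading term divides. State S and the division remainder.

lcm(LM(g_4), LM(g_6)) = u*v**3.
S = (lcm/LT(g_4))·g_4 − (lcm/LT(g_6))·g_6 = u*v + u.
Reduce S modulo (g_1, g_2, g_3, g_4, g_5, g_6, g_7) in that order:
  leading term u*v: subtract (1)·g_4 from u*v + u → 0
The remainder is 0, so this S-polynomial contributes no new basis element.
This is the inner loop of Buchberger's algorithm — each nonzero remainder becomes a new basis element.

S(g_4, g_6) = u*v + u; remainder on division = 0.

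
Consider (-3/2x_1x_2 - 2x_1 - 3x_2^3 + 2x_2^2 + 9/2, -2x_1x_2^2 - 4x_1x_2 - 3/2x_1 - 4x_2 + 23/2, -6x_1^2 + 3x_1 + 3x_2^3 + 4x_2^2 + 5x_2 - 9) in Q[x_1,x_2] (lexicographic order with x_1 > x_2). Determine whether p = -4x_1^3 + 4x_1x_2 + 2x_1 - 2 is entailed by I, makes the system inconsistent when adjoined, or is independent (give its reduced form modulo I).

First compute the reduced Gröbner basis of I by Buchberger's algorithm.
f_1 = -3/2x_1x_2 - 2x_1 - 3x_2^3 + 2x_2^2 + 9/2, LT = x_1x_2.
f_2 = -2x_1x_2^2 - 4x_1x_2 - 3/2x_1 - 4x_2 + 23/2, LT = x_1x_2^2.
f_3 = -6x_1^2 + 3x_1 + 3x_2^3 + 4x_2^2 + 5x_2 - 9, LT = x_1^2.

S(f_1,f_2): lcm = x_1x_2^2. S = -2/3x_1x_2 - 3/4x_1 + 2x_2^4 - 4/3x_2^3 - 5x_2 + 23/4.
  reduce S modulo (f_1, f_2, f_3):
  remainder 5/36x_1 + 2x_2^4 - 8/9x_2^2 - 5x_2 + 15/4 ≠ 0; add h_4 = 5/36x_1 + 2x_2^4 - 8/9x_2^2 - 5x_2 + 15/4 to the basis.

S(f_1,f_3): lcm = x_1^2x_2. S = 4/3x_1^2 + 2x_1x_2^3 - 4/3x_1x_2^2 + 1/2x_1x_2 - 3x_1 + 1/2x_2^4 + 2/3x_2^3 + 5/6x_2^2 - 3/2x_2.
  reduce S modulo (f_1, f_2, f_3, h_4):
  remainder -4x_2^5 + 4703/30x_2^4 - 47/3x_2^3 - 4429/90x_2^2 - 6775/18x_2 + 577/2 ≠ 0; add h_5 = -4x_2^5 + 4703/30x_2^4 - 47/3x_2^3 - 4429/90x_2^2 - 6775/18x_2 + 577/2 to the basis.

S(f_2,f_3): lcm = x_1^2x_2^2. S = 2x_1^2x_2 + 3/4x_1^2 + 1/2x_1x_2^2 + 2x_1x_2 - 23/4x_1 + 1/2x_2^5 + 2/3x_2^4 + 5/6x_2^3 - 3/2x_2^2.
  reduce S modulo (f_1, f_2, f_3, h_4, h_5):
  remainder 11397/80x_2^4 - 41/12x_2^3 - 40813/720x_2^2 - 50893/144x_2 + 4337/16 ≠ 0; add h_6 = 11397/80x_2^4 - 41/12x_2^3 - 40813/720x_2^2 - 50893/144x_2 + 4337/16 to the basis.

S(f_1,h_4): lcm = x_1x_2. S = 4/3x_1 - 72/5x_2^5 + 42/5x_2^3 + 104/3x_2^2 - 27x_2 - 3.
  reduce S modulo (f_1, f_2, f_3, h_4, h_5, h_6):
  remainder 965032/18995x_2^3 - 134872/11397x_2^2 - 4086193/56985x_2 + 621819/18995 ≠ 0; add h_7 = 965032/18995x_2^3 - 134872/11397x_2^2 - 4086193/56985x_2 + 621819/18995 to the basis.

S(f_2,h_4): lcm = x_1x_2^2. S = 2x_1x_2 + 3/4x_1 - 72/5x_2^6 + 32/5x_2^4 + 36x_2^3 - 27x_2^2 + 2x_2 - 23/4.
  reduce S modulo (f_1, f_2, f_3, h_4, h_5, h_6, h_7):
  remainder -150929577/2412580x_2^2 + 414924017/19300640x_2 + 792512599/19300640 ≠ 0; add h_8 = -150929577/2412580x_2^2 + 414924017/19300640x_2 + 792512599/19300640 to the basis.

S(f_2,h_5): lcm = x_1x_2^5. S = 4943/120x_1x_2^4 - 19/6x_1x_2^3 - 4429/360x_1x_2^2 - 6775/72x_1x_2 + 577/8x_1 + 2x_2^4 - 23/4x_2^3.
  reduce S modulo (f_1, f_2, f_3, h_4, h_5, h_6, h_7, h_8):
  remainder -1772076183841/115913915136x_2 + 1772076183841/115913915136 ≠ 0; add h_9 = -1772076183841/115913915136x_2 + 1772076183841/115913915136 to the basis.

The other S-polynomials (S(f_3,h_4), S(f_1,h_5), S(f_3,h_5), S(h_4,h_5), S(f_1,h_6), S(f_2,h_6), S(f_3,h_6), S(h_4,h_6), S(h_5,h_6), S(f_1,h_7), S(f_2,h_7), S(f_3,h_7), S(h_4,h_7), S(h_5,h_7), S(h_6,h_7), S(f_1,h_8), S(f_2,h_8), S(f_3,h_8), S(h_4,h_8), S(h_5,h_8), S(h_6,h_8), S(h_7,h_8), S(f_1,h_9), S(f_2,h_9), S(f_3,h_9), S(h_4,h_9), S(h_5,h_9), S(h_6,h_9), S(h_7,h_9), S(h_8,h_9)) all reduce to 0 modulo the current basis, so we have a Gröbner basis.
Inter-reduce: drop elements whose leading term is divisible by another's, tail-reduce, and make monic.
Reduced Gröbner basis: {x_1 - 1, x_2 - 1}.
Label its elements g_1 = x_1 - 1, g_2 = x_2 - 1.

Reduce p = -4x_1^3 + 4x_1x_2 + 2x_1 - 2 modulo G:
  leading term x_1^3: subtract (-4x_1^2)·g_1 from -4x_1^3 + 4x_1x_2 + 2x_1 - 2 → -4x_1^2 + 4x_1x_2 + 2x_1 - 2
  leading term x_1^2: subtract (-4x_1)·g_1 from -4x_1^2 + 4x_1x_2 + 2x_1 - 2 → 4x_1x_2 - 2x_1 - 2
  leading term x_1x_2: subtract (4x_2)·g_1 from 4x_1x_2 - 2x_1 - 2 → -2x_1 + 4x_2 - 2
  leading term x_1: subtract (-2)·g_1 from -2x_1 + 4x_2 - 2 → 4x_2 - 4
  leading term x_2: subtract (4)·g_2 from 4x_2 - 4 → 0
  normal form = 0.
Since the normal form is 0, p ∈ I.

-4x_1^3 + 4x_1x_2 + 2x_1 - 2 lies in I (it reduces to 0).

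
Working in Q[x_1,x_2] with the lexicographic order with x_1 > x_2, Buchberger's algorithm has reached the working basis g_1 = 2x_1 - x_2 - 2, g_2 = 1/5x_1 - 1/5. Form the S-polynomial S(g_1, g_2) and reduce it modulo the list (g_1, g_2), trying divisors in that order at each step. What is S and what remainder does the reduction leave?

S(g_1, g_2) = -1/2x_2; remainder on division = -1/2x_2.

lcm(LM(g_1), LM(g_2)) = x_1.
S = (lcm/LT(g_1))·g_1 − (lcm/LT(g_2))·g_2 = -1/2x_2.
Reduce S modulo (g_1, g_2) in that order:
  leading term x_2: no divisor's leading term divides it; move -1/2x_2 to the remainder.
The remainder -1/2x_2 is nonzero, so it would be added as the next basis element.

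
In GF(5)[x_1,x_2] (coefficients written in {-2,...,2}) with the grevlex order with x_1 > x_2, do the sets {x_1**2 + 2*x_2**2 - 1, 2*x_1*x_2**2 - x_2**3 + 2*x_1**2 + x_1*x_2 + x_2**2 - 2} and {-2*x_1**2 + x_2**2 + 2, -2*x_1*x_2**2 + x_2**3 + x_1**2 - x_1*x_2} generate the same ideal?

For a fixed monomial order, each ideal has a unique reduced Gröbner basis; comparing bases decides equality.
Buchberger on the first generating set:
f_1 = x_1**2 + 2*x_2**2 - 1, LT = x_1**2.
f_2 = 2*x_1*x_2**2 - x_2**3 + 2*x_1**2 + x_1*x_2 + x_2**2 - 2, LT = x_1*x_2**2.

S(f_1,f_2): lcm = x_1**2*x_2**2. S = -2*x_1*x_2**3 + 2*x_2**4 - x_1**3 + 2*x_1**2*x_2 + 2*x_1*x_2**2 - x_2**2 + x_1.
  leading term x_1*x_2**3: subtract (-x_2)·f_2 from -2*x_1*x_2**3 + 2*x_2**4 - x_1**3 + 2*x_1**2*x_2 + 2*x_1*x_2**2 - x_2**2 + x_1 → x_2**4 - x_1**3 - x_1**2*x_2 - 2*x_1*x_2**2 + x_2**3 - x_2**2 + x_1 - 2*x_2
  leading term x_2**4: no divisor's leading term divides it; move x_2**4 to the remainder.
  leading term x_1**3: subtract (-x_1)·f_1 from -x_1**3 - x_1**2*x_2 - 2*x_1*x_2**2 + x_2**3 - x_2**2 + x_1 - 2*x_2 → -x_1**2*x_2 + x_2**3 - x_2**2 - 2*x_2
  leading term x_1**2*x_2: subtract (-x_2)·f_1 from -x_1**2*x_2 + x_2**3 - x_2**2 - 2*x_2 → -2*x_2**3 - x_2**2 + 2*x_2
  leading term x_2**3: no divisor's leading term divides it; move -2*x_2**3 to the remainder.
  leading term x_2**2: no divisor's leading term divides it; move -x_2**2 to the remainder.
  leading term x_2: no divisor's leading term divides it; move 2*x_2 to the remainder.
  remainder x_2**4 - 2*x_2**3 - x_2**2 + 2*x_2 ≠ 0; add g_3 = x_2**4 - 2*x_2**3 - x_2**2 + 2*x_2 to the basis.

The other S-polynomials (S(f_1,g_3), S(f_2,g_3)) all reduce to 0 modulo the current basis, so we have a Gröbner basis.
Inter-reduce: drop elements whose leading term is divisible by another's, tail-reduce, and make monic.
Reduced Gröbner basis: {x_2**4 - 2*x_2**3 - x_2**2 + 2*x_2, x_1*x_2**2 + 2*x_2**3 - 2*x_1*x_2 + x_2**2, x_1**2 + 2*x_2**2 - 1}.

Buchberger on the second generating set:
h_1 = -2*x_1**2 + x_2**2 + 2, LT = x_1**2.
h_2 = -2*x_1*x_2**2 + x_2**3 + x_1**2 - x_1*x_2, LT = x_1*x_2**2.

S(h_1,h_2): lcm = x_1**2*x_2**2. S = -2*x_1*x_2**3 + 2*x_2**4 - 2*x_1**3 + 2*x_1**2*x_2 - x_2**2.
  leading term x_1*x_2**3: subtract (x_2)·h_2 from -2*x_1*x_2**3 + 2*x_2**4 - 2*x_1**3 + 2*x_1**2*x_2 - x_2**2 → x_2**4 - 2*x_1**3 + x_1**2*x_2 + x_1*x_2**2 - x_2**2
  leading term x_2**4: no divisor's leading term divides it; move x_2**4 to the remainder.
  leading term x_1**3: subtract (x_1)·h_1 from -2*x_1**3 + x_1**2*x_2 + x_1*x_2**2 - x_2**2 → x_1**2*x_2 - x_2**2 - 2*x_1
  leading term x_1**2*x_2: subtract (2*x_2)·h_1 from x_1**2*x_2 - x_2**2 - 2*x_1 → -2*x_2**3 - x_2**2 - 2*x_1 + x_2
  leading term x_2**3: no divisor's leading term divides it; move -2*x_2**3 to the remainder.
  leading term x_2**2: no divisor's leading term divides it; move -x_2**2 to the remainder.
  leading term x_1: no divisor's leading term divides it; move -2*x_1 to the remainder.
  leading term x_2: no divisor's leading term divides it; move x_2 to the remainder.
  remainder x_2**4 - 2*x_2**3 - x_2**2 - 2*x_1 + x_2 ≠ 0; add k_3 = x_2**4 - 2*x_2**3 - x_2**2 - 2*x_1 + x_2 to the basis.

The other S-polynomials (S(h_1,k_3), S(h_2,k_3)) all reduce to 0 modulo the current basis, so we have a Gröbner basis.
Inter-reduce: drop elements whose leading term is divisible by another's, tail-reduce, and make monic.
Reduced Gröbner basis: {x_2**4 - 2*x_2**3 - x_2**2 - 2*x_1 + x_2, x_1*x_2**2 + 2*x_2**3 - 2*x_1*x_2 + x_2**2 + 2, x_1**2 + 2*x_2**2 - 1}.

The bases are distinct; the ideals are different.

No, the ideals differ.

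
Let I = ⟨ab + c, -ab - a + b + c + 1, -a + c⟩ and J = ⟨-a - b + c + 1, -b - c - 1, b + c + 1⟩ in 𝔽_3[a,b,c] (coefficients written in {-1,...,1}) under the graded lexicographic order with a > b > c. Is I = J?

No, the ideals differ.

For a fixed monomial order, each ideal has a unique reduced Gröbner basis; comparing bases decides equality.
Buchberger on the first generating set:
f_1 = ab + c, LT = ab.
f_2 = -ab - a + b + c + 1, LT = ab.
f_3 = -a + c, LT = a.

S(f_1,f_2): lcm = ab. S = -a + b - c + 1.
  leading term a: subtract (1)·f_3 from -a + b - c + 1 → b + c + 1
  leading term b: no divisor's leading term divides it; move b to the remainder.
  leading term c: no divisor's leading term divides it; move c to the remainder.
  leading term 1: no divisor's leading term divides it; move 1 to the remainder.
  remainder b + c + 1 ≠ 0; add g_4 = b + c + 1 to the basis.

S(f_1,f_3): lcm = ab. S = bc + c.
  leading term bc: subtract (c)·g_4 from bc + c → -c²
  leading term c²: no divisor's leading term divides it; move -c² to the remainder.
  remainder -c² ≠ 0; add g_5 = -c² to the basis.

The other S-polynomials (S(f_2,f_3), S(f_1,g_4), S(f_2,g_4), S(f_3,g_4), S(f_1,g_5), S(f_2,g_5), S(f_3,g_5), S(g_4,g_5)) all reduce to 0 modulo the current basis, so we have a Gröbner basis.
Inter-reduce: drop elements whose leading term is divisible by another's, tail-reduce, and make monic.
Reduced Gröbner basis: {c², a - c, b + c + 1}.

Buchberger on the second generating set:
h_1 = -a - b + c + 1, LT = a.
h_2 = -b - c - 1, LT = b.
h_3 = b + c + 1, LT = b.

The S-polynomials (S(h_1,h_2), S(h_1,h_3), S(h_2,h_3)) all reduce to 0 modulo the current basis, so we have a Gröbner basis.
Inter-reduce: drop elements whose leading term is divisible by another's, tail-reduce, and make monic.
Reduced Gröbner basis: {a + c + 1, b + c + 1}.

Since the reduced bases disagree, the two ideals are not the same.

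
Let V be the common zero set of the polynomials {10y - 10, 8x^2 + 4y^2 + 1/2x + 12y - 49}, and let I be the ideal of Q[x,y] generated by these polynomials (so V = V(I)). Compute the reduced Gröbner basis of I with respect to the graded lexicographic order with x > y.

G = {x^2 + 1/16x - 33/8, y - 1}

Buchberger's algorithm terminates because the ascending chain of leading-term ideals stabilizes.

f_1 = 10y - 10, LT = y.
f_2 = 8x^2 + 4y^2 + 1/2x + 12y - 49, LT = x^2.

The S-polynomials (S(f_1,f_2)) all reduce to 0 modulo the current basis, so we have a Gröbner basis.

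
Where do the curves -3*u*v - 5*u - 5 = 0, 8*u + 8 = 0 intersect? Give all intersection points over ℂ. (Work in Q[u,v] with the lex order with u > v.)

{(-1, 0)}

Compute a lex Gröbner basis by Buchberger's algorithm.
f_1 = -3*u*v - 5*u - 5, LT = u*v.
f_2 = 8*u + 8, LT = u.

S(f_1,f_2): lcm = u*v. S = 5/3*u - v + 5/3.
  reduce S modulo (f_1, f_2):
  remainder -v ≠ 0; add h_3 = -v to the basis.

The other S-polynomials (S(f_1,h_3), S(f_2,h_3)) all reduce to 0 modulo the current basis, so we have a Gröbner basis.
Inter-reduce: drop elements whose leading term is divisible by another's, tail-reduce, and make monic.
Reduced Gröbner basis: {u + 1, v}.

Since the basis is lex-ordered, v is univariate in v. Its roots are {0}. Back-substituting each root into the other basis elements fixes the other coordinates.
  v = 0: the earlier basis element becomes u + 1 = 0, giving u = -1 — point (-1, 0).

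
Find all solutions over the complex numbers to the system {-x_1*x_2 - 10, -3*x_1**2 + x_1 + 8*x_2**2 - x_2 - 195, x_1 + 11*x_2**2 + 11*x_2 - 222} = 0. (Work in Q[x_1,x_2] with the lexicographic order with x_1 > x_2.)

{(2, -5)}

Compute a lex Gröbner basis by Buchberger's algorithm.
f_1 = -x_1*x_2 - 10, LT = x_1*x_2.
f_2 = -3*x_1**2 + x_1 + 8*x_2**2 - x_2 - 195, LT = x_1**2.
f_3 = x_1 + 11*x_2**2 + 11*x_2 - 222, LT = x_1.

S(f_1,f_2): lcm = x_1**2*x_2. S = 1/3*x_1*x_2 + 10*x_1 + 8/3*x_2**3 - 1/3*x_2**2 - 65*x_2.
  leading term x_1*x_2: subtract (-1/3)·f_1 from 1/3*x_1*x_2 + 10*x_1 + 8/3*x_2**3 - 1/3*x_2**2 - 65*x_2 → 10*x_1 + 8/3*x_2**3 - 1/3*x_2**2 - 65*x_2 - 10/3
  leading term x_1: subtract (10)·f_3 from 10*x_1 + 8/3*x_2**3 - 1/3*x_2**2 - 65*x_2 - 10/3 → 8/3*x_2**3 - 331/3*x_2**2 - 175*x_2 + 6650/3
  leading term x_2**3: no divisor's leading term divides it; move 8/3*x_2**3 to the remainder.
  leading term x_2**2: no divisor's leading term divides it; move -331/3*x_2**2 to the remainder.
  leading term x_2: no divisor's leading term divides it; move -175*x_2 to the remainder.
  leading term 1: no divisor's leading term divides it; move 6650/3 to the remainder.
  remainder 8/3*x_2**3 - 331/3*x_2**2 - 175*x_2 + 6650/3 ≠ 0; add h_4 = 8/3*x_2**3 - 331/3*x_2**2 - 175*x_2 + 6650/3 to the basis.

S(f_1,f_3): lcm = x_1*x_2. S = -11*x_2**3 - 11*x_2**2 + 222*x_2 + 10.
  leading term x_2**3: subtract (-33/8)·h_4 from -11*x_2**3 - 11*x_2**2 + 222*x_2 + 10 → -3729/8*x_2**2 - 3999/8*x_2 + 36615/4
  leading term x_2**2: no divisor's leading term divides it; move -3729/8*x_2**2 to the remainder.
  leading term x_2: no divisor's leading term divides it; move -3999/8*x_2 to the remainder.
  leading term 1: no divisor's leading term divides it; move 36615/4 to the remainder.
  remainder -3729/8*x_2**2 - 3999/8*x_2 + 36615/4 ≠ 0; add h_5 = -3729/8*x_2**2 - 3999/8*x_2 + 36615/4 to the basis.

S(f_2,f_3): lcm = x_1**2. S = -11*x_1*x_2**2 - 11*x_1*x_2 + 665/3*x_1 - 8/3*x_2**2 + 1/3*x_2 + 65.
  leading term x_1*x_2**2: subtract (11*x_2)·f_1 from -11*x_1*x_2**2 - 11*x_1*x_2 + 665/3*x_1 - 8/3*x_2**2 + 1/3*x_2 + 65 → -11*x_1*x_2 + 665/3*x_1 - 8/3*x_2**2 + 331/3*x_2 + 65
  leading term x_1*x_2: subtract (11)·f_1 from -11*x_1*x_2 + 665/3*x_1 - 8/3*x_2**2 + 331/3*x_2 + 65 → 665/3*x_1 - 8/3*x_2**2 + 331/3*x_2 + 175
  leading term x_1: subtract (665/3)·f_3 from 665/3*x_1 - 8/3*x_2**2 + 331/3*x_2 + 175 → -2441*x_2**2 - 2328*x_2 + 49385
  leading term x_2**2: subtract (19528/3729)·h_5 from -2441*x_2**2 - 2328*x_2 + 49385 → 360149/1243*x_2 + 1800745/1243
  leading term x_2: no divisor's leading term divides it; move 360149/1243*x_2 to the remainder.
  leading term 1: no divisor's leading term divides it; move 1800745/1243 to the remainder.
  remainder 360149/1243*x_2 + 1800745/1243 ≠ 0; add h_6 = 360149/1243*x_2 + 1800745/1243 to the basis.

The other S-polynomials (S(f_1,h_4), S(f_2,h_4), S(f_3,h_4), S(f_1,h_5), S(f_2,h_5), S(f_3,h_5), S(h_4,h_5), S(f_1,h_6), S(f_2,h_6), S(f_3,h_6), S(h_4,h_6), S(h_5,h_6)) all reduce to 0 modulo the current basis, so we have a Gröbner basis.
Inter-reduce: drop elements whose leading term is divisible by another's, tail-reduce, and make monic.
Reduced Gröbner basis: {x_1 - 2, x_2 + 5}.

A lex Gröbner basis eliminates variables successively. Here x_2 + 5 depends only on x_2, with roots {-5}; lifting each root through the earlier basis elements recovers the full solutions.
  x_2 = -5: the earlier basis element becomes x_1 - 2 = 0, giving x_1 = 2 — point (2, -5).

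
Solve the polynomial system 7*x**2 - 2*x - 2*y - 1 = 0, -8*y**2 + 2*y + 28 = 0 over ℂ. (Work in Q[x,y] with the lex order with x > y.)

Compute a lex Gröbner basis by Buchberger's algorithm.
f_1 = 7*x**2 - 2*x - 2*y - 1, LT = x**2.
f_2 = -8*y**2 + 2*y + 28, LT = y**2.

The S-polynomials (S(f_1,f_2)) all reduce to 0 modulo the current basis, so we have a Gröbner basis.
Inter-reduce: drop elements whose leading term is divisible by another's, tail-reduce, and make monic.
Reduced Gröbner basis: {x**2 - 2/7*x - 2/7*y - 1/7, y**2 - 1/4*y - 7/2}.

The lex basis is triangular: the last element involves only y. Solving y**2 - 1/4*y - 7/2 = 0 gives y ∈ {-7/4, 2}; substituting each value into the earlier elements determines the remaining variables.
  y = -7/4: the earlier basis element becomes x**2 - 2/7*x + 5/14 = 0, giving x = 1/7 - sqrt(66)*I/14, 1/7 + sqrt(66)*I/14 — points (1/7 - sqrt(66)*I/14, -7/4), (1/7 + sqrt(66)*I/14, -7/4).
  y = 2: the earlier basis element becomes x**2 - 2/7*x - 5/7 = 0, giving x = -5/7, 1 — points (-5/7, 2), (1, 2).
Zero-dimensionality of the ideal guarantees finitely many solutions over ℂ.

{(1/7 - sqrt(66)*I/14, -7/4), (1/7 + sqrt(66)*I/14, -7/4), (-5/7, 2), (1, 2)}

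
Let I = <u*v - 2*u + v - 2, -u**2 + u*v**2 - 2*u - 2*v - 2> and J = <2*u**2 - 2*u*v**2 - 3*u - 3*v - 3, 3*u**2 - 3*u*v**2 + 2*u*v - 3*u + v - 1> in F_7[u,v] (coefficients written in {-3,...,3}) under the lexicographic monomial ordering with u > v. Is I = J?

Equality of ideals is decidable: compute both reduced Gröbner bases (unique for the ordering) and check whether they agree.
Buchberger on the first generating set:
f_1 = u*v - 2*u + v - 2, LT = u*v.
f_2 = -u**2 + u*v**2 - 2*u - 2*v - 2, LT = u**2.

S(f_1,f_2): lcm = u**2*v. S = -2*u**2 + u*v**3 - u*v - 2*u - 2*v**2 - 2*v.
  leading term u**2: subtract (2)·f_2 from -2*u**2 + u*v**3 - u*v - 2*u - 2*v**2 - 2*v → u*v**3 - 2*u*v**2 - u*v + 2*u - 2*v**2 + 2*v - 3
  leading term u*v**3: subtract (v**2)·f_1 from u*v**3 - 2*u*v**2 - u*v + 2*u - 2*v**2 + 2*v - 3 → -u*v + 2*u - v**3 + 2*v - 3
  leading term u*v: subtract (-1)·f_1 from -u*v + 2*u - v**3 + 2*v - 3 → -v**3 + 3*v + 2
  leading term v**3: no divisor's leading term divides it; move -v**3 to the remainder.
  leading term v: no divisor's leading term divides it; move 3*v to the remainder.
  leading term 1: no divisor's leading term divides it; move 2 to the remainder.
  remainder -v**3 + 3*v + 2 ≠ 0; add g_3 = -v**3 + 3*v + 2 to the basis.

The other S-polynomials (S(f_1,g_3), S(f_2,g_3)) all reduce to 0 modulo the current basis, so we have a Gröbner basis.
Inter-reduce: drop elements whose leading term is divisible by another's, tail-reduce, and make monic.
Reduced Gröbner basis: {u**2 - 2*u + v**2 + 2*v - 2, u*v - 2*u + v - 2, v**3 - 3*v - 2}.

Buchberger on the second generating set:
h_1 = 2*u**2 - 2*u*v**2 - 3*u - 3*v - 3, LT = u**2.
h_2 = 3*u**2 - 3*u*v**2 + 2*u*v - 3*u + v - 1, LT = u**2.

S(h_1,h_2): lcm = u**2. S = -3*u*v + 3*u - 3*v.
  leading term u*v: no divisor's leading term divides it; move -3*u*v to the remainder.
  leading term u: no divisor's leading term divides it; move 3*u to the remainder.
  leading term v: no divisor's leading term divides it; move -3*v to the remainder.
  remainder -3*u*v + 3*u - 3*v ≠ 0; add k_3 = -3*u*v + 3*u - 3*v to the basis.

S(h_1,k_3): lcm = u**2*v. S = u**2 - u*v**3 + u*v + 2*v**2 + 2*v.
  leading term u**2: subtract (-3)·h_1 from u**2 - u*v**3 + u*v + 2*v**2 + 2*v → -u*v**3 + u*v**2 + u*v - 2*u + 2*v**2 - 2
  leading term u*v**3: subtract (-2*v**2)·k_3 from -u*v**3 + u*v**2 + u*v - 2*u + 2*v**2 - 2 → u*v - 2*u + v**3 + 2*v**2 - 2
  leading term u*v: subtract (2)·k_3 from u*v - 2*u + v**3 + 2*v**2 - 2 → -u + v**3 + 2*v**2 - v - 2
  leading term u: no divisor's leading term divides it; move -u to the remainder.
  leading term v**3: no divisor's leading term divides it; move v**3 to the remainder.
  leading term v**2: no divisor's leading term divides it; move 2*v**2 to the remainder.
  leading term v: no divisor's leading term divides it; move -v to the remainder.
  leading term 1: no divisor's leading term divides it; move -2 to the remainder.
  remainder -u + v**3 + 2*v**2 - v - 2 ≠ 0; add k_4 = -u + v**3 + 2*v**2 - v - 2 to the basis.

S(k_3,k_4): lcm = u*v. S = -u + v**4 + 2*v**3 - v**2 - v.
  leading term u: subtract (1)·k_4 from -u + v**4 + 2*v**3 - v**2 - v → v**4 + v**3 - 3*v**2 + 2
  leading term v**4: no divisor's leading term divides it; move v**4 to the remainder.
  leading term v**3: no divisor's leading term divides it; move v**3 to the remainder.
  leading term v**2: no divisor's leading term divides it; move -3*v**2 to the remainder.
  leading term 1: no divisor's leading term divides it; move 2 to the remainder.
  remainder v**4 + v**3 - 3*v**2 + 2 ≠ 0; add k_5 = v**4 + v**3 - 3*v**2 + 2 to the basis.

The other S-polynomials (S(h_2,k_3), S(h_1,k_4), S(h_2,k_4), S(h_1,k_5), S(h_2,k_5), S(k_3,k_5), S(k_4,k_5)) all reduce to 0 modulo the current basis, so we have a Gröbner basis.
Inter-reduce: drop elements whose leading term is divisible by another's, tail-reduce, and make monic.
Reduced Gröbner basis: {u - v**3 - 2*v**2 + v + 2, v**4 + v**3 - 3*v**2 + 2}.

These differ, so the ideals are not equal.

No, the ideals differ.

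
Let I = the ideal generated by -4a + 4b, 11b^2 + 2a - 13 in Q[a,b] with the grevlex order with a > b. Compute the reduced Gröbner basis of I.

f_1 = -4a + 4b, LT = a.
f_2 = 11b^2 + 2a - 13, LT = b^2.

The S-polynomials (S(f_1,f_2)) all reduce to 0 modulo the current basis, so we have a Gröbner basis.

G = {b^2 + 2/11b - 13/11, a - b}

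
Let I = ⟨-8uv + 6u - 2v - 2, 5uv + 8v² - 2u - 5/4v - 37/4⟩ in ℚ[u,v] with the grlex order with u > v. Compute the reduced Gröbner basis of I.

f_1 = -8uv + 6u - 2v - 2, LT = uv.
f_2 = 5uv + 8v² - 2u - 5/4v - 37/4, LT = uv.

S(f_1,f_2): lcm = uv. S = -8/5v² - 7/20u + ½v + 21/10.
  leading term v²: no divisor's leading term divides it; move -8/5v² to the remainder.
  leading term u: no divisor's leading term divides it; move -7/20u to the remainder.
  leading term v: no divisor's leading term divides it; move ½v to the remainder.
  leading term 1: no divisor's leading term divides it; move 21/10 to the remainder.
  remainder -8/5v² - 7/20u + ½v + 21/10 ≠ 0; add g_3 = -8/5v² - 7/20u + ½v + 21/10 to the basis.

S(f_1,g_3): lcm = uv². S = -7/32u² - 7/16uv + ¼v² + 21/16u + ¼v.
  leading term u²: no divisor's leading term divides it; move -7/32u² to the remainder.
  leading term uv: subtract (7/128)·f_1 from -7/16uv + ¼v² + 21/16u + ¼v → ¼v² + 63/64u + 23/64v + 7/64
  leading term v²: subtract (-5/32)·g_3 from ¼v² + 63/64u + 23/64v + 7/64 → 119/128u + 7/16v + 7/16
  leading term u: no divisor's leading term divides it; move 119/128u to the remainder.
  leading term v: no divisor's leading term divides it; move 7/16v to the remainder.
  leading term 1: no divisor's leading term divides it; move 7/16 to the remainder.
  remainder -7/32u² + 119/128u + 7/16v + 7/16 ≠ 0; add g_4 = -7/32u² + 119/128u + 7/16v + 7/16 to the basis.

The other S-polynomials (S(f_2,g_3), S(f_1,g_4), S(f_2,g_4), S(g_3,g_4)) all reduce to 0 modulo the current basis, so we have a Gröbner basis.
Inter-reduce: drop elements whose leading term is divisible by another's, tail-reduce, and make monic.

G = {u² - 17/4u - 2v - 2, uv - ¾u + ¼v + ¼, v² + 7/32u - 5/16v - 21/16}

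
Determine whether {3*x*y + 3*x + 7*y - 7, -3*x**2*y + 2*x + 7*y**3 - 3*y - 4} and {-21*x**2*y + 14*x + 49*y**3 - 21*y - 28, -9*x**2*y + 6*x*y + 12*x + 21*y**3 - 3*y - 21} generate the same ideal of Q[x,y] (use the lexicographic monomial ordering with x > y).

No, the ideals differ.

Equality of ideals is decidable: compute both reduced Gröbner bases (unique for the ordering) and check whether they agree.
Buchberger on the first generating set:
f_1 = 3*x*y + 3*x + 7*y - 7, LT = x*y.
f_2 = -3*x**2*y + 2*x + 7*y**3 - 3*y - 4, LT = x**2*y.

S(f_1,f_2): lcm = x**2*y. S = x**2 + 7/3*x*y - 5/3*x + 7/3*y**3 - y - 4/3.
  reduce S modulo (f_1, f_2):
  remainder x**2 - 4*x + 7/3*y**3 - 58/9*y + 37/9 ≠ 0; add g_3 = x**2 - 4*x + 7/3*y**3 - 58/9*y + 37/9 to the basis.

S(f_1,g_3): lcm = x**2*y. S = x**2 + 19/3*x*y - 7/3*x - 7/3*y**4 + 58/9*y**2 - 37/9*y.
  reduce S modulo (f_1, f_2, g_3):
  remainder -14/3*x - 7/3*y**4 - 7/3*y**3 + 58/9*y**2 - 112/9*y + 32/3 ≠ 0; add g_4 = -14/3*x - 7/3*y**4 - 7/3*y**3 + 58/9*y**2 - 112/9*y + 32/3 to the basis.

S(f_1,g_4): lcm = x*y. S = x - 1/2*y**5 - 1/2*y**4 + 29/21*y**3 - 8/3*y**2 + 97/21*y - 7/3.
  reduce S modulo (f_1, f_2, g_3, g_4):
  remainder -1/2*y**5 - y**4 + 37/42*y**3 - 9/7*y**2 + 41/21*y - 1/21 ≠ 0; add g_5 = -1/2*y**5 - y**4 + 37/42*y**3 - 9/7*y**2 + 41/21*y - 1/21 to the basis.

The other S-polynomials (S(f_2,g_3), S(f_2,g_4), S(g_3,g_4), S(f_1,g_5), S(f_2,g_5), S(g_3,g_5), S(g_4,g_5)) all reduce to 0 modulo the current basis, so we have a Gröbner basis.
Inter-reduce: drop elements whose leading term is divisible by another's, tail-reduce, and make monic.
Reduced Gröbner basis: {x + 1/2*y**4 + 1/2*y**3 - 29/21*y**2 + 8/3*y - 16/7, y**5 + 2*y**4 - 37/21*y**3 + 18/7*y**2 - 82/21*y + 2/21}.

Buchberger on the second generating set:
h_1 = -21*x**2*y + 14*x + 49*y**3 - 21*y - 28, LT = x**2*y.
h_2 = -9*x**2*y + 6*x*y + 12*x + 21*y**3 - 3*y - 21, LT = x**2*y.

S(h_1,h_2): lcm = x**2*y. S = 2/3*x*y + 2/3*x + 2/3*y - 1.
  reduce S modulo (h_1, h_2):
  remainder 2/3*x*y + 2/3*x + 2/3*y - 1 ≠ 0; add k_3 = 2/3*x*y + 2/3*x + 2/3*y - 1 to the basis.

S(h_1,k_3): lcm = x**2*y. S = -x**2 - x*y + 5/6*x - 7/3*y**3 + y + 4/3.
  reduce S modulo (h_1, h_2, k_3):
  remainder -x**2 + 11/6*x - 7/3*y**3 + 2*y - 1/6 ≠ 0; add k_4 = -x**2 + 11/6*x - 7/3*y**3 + 2*y - 1/6 to the basis.

S(h_1,k_4): lcm = x**2*y. S = 11/6*x*y - 2/3*x - 7/3*y**4 - 7/3*y**3 + 2*y**2 + 5/6*y + 4/3.
  reduce S modulo (h_1, h_2, k_3, k_4):
  remainder -5/2*x - 7/3*y**4 - 7/3*y**3 + 2*y**2 - y + 49/12 ≠ 0; add k_5 = -5/2*x - 7/3*y**4 - 7/3*y**3 + 2*y**2 - y + 49/12 to the basis.

S(h_1,k_5): lcm = x**2*y. S = -14/15*x*y**5 - 14/15*x*y**4 + 4/5*x*y**3 - 2/5*x*y**2 + 49/30*x*y - 2/3*x - 7/3*y**3 + y + 4/3.
  reduce S modulo (h_1, h_2, k_3, k_4, k_5):
  remainder 14/15*y**5 + 28/15*y**4 + 2/15*y**3 - 2/5*y**2 - 67/30*y - 2/15 ≠ 0; add k_6 = 14/15*y**5 + 28/15*y**4 + 2/15*y**3 - 2/5*y**2 - 67/30*y - 2/15 to the basis.

The other S-polynomials (S(h_2,k_3), S(h_2,k_4), S(k_3,k_4), S(h_2,k_5), S(k_3,k_5), S(k_4,k_5), S(h_1,k_6), S(h_2,k_6), S(k_3,k_6), S(k_4,k_6), S(k_5,k_6)) all reduce to 0 modulo the current basis, so we have a Gröbner basis.
Inter-reduce: drop elements whose leading term is divisible by another's, tail-reduce, and make monic.
Reduced Gröbner basis: {x + 14/15*y**4 + 14/15*y**3 - 4/5*y**2 + 2/5*y - 49/30, y**5 + 2*y**4 + 1/7*y**3 - 3/7*y**2 - 67/28*y - 1/7}.

Since the reduced bases disagree, the two ideals are not the same.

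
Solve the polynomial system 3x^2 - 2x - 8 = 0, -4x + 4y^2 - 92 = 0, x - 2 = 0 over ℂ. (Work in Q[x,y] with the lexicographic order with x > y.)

Compute a lex Gröbner basis by Buchberger's algorithm.
f_1 = 3x^2 - 2x - 8, LT = x^2.
f_2 = -4x + 4y^2 - 92, LT = x.
f_3 = x - 2, LT = x.

S(f_1,f_2): lcm = x^2. S = xy^2 - 71/3x - 8/3.
  leading term xy^2: subtract (-1/4y^2)·f_2 from xy^2 - 71/3x - 8/3 → -71/3x + y^4 - 23y^2 - 8/3
  leading term x: subtract (71/12)·f_2 from -71/3x + y^4 - 23y^2 - 8/3 → y^4 - 140/3y^2 + 1625/3
  leading term y^4: no divisor's leading term divides it; move y^4 to the remainder.
  leading term y^2: no divisor's leading term divides it; move -140/3y^2 to the remainder.
  leading term 1: no divisor's leading term divides it; move 1625/3 to the remainder.
  remainder y^4 - 140/3y^2 + 1625/3 ≠ 0; add h_4 = y^4 - 140/3y^2 + 1625/3 to the basis.

S(f_1,f_3): lcm = x^2. S = 4/3x - 8/3.
  leading term x: subtract (-1/3)·f_2 from 4/3x - 8/3 → 4/3y^2 - 100/3
  leading term y^2: no divisor's leading term divides it; move 4/3y^2 to the remainder.
  leading term 1: no divisor's leading term divides it; move -100/3 to the remainder.
  remainder 4/3y^2 - 100/3 ≠ 0; add h_5 = 4/3y^2 - 100/3 to the basis.

The other S-polynomials (S(f_2,f_3), S(f_1,h_4), S(f_2,h_4), S(f_3,h_4), S(f_1,h_5), S(f_2,h_5), S(f_3,h_5), S(h_4,h_5)) all reduce to 0 modulo the current basis, so we have a Gröbner basis.
Inter-reduce: drop elements whose leading term is divisible by another's, tail-reduce, and make monic.
Reduced Gröbner basis: {x - 2, y^2 - 25}.

The lex basis is triangular: the last element involves only y. Solving y^2 - 25 = 0 gives y ∈ {-5, 5}; substituting each value into the earlier elements determines the remaining variables.
  y = -5: the earlier basis element becomes x - 2 = 0, giving x = 2 — point (2, -5).
  y = 5: the earlier basis element becomes x - 2 = 0, giving x = 2 — point (2, 5).
A lex Gröbner basis triangularizes the system, enabling back-substitution.

{(2, -5), (2, 5)}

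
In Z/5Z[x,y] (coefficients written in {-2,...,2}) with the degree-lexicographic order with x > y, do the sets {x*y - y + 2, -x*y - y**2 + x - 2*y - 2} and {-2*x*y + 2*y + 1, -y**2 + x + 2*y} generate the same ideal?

For a fixed monomial order, each ideal has a unique reduced Gröbner basis; comparing bases decides equality.
Buchberger on the first generating set:
f_1 = x*y - y + 2, LT = x*y.
f_2 = -x*y - y**2 + x - 2*y - 2, LT = x*y.

S(f_1,f_2): lcm = x*y. S = -y**2 + x + 2*y.
  leading term y**2: no divisor's leading term divides it; move -y**2 to the remainder.
  leading term x: no divisor's leading term divides it; move x to the remainder.
  leading term y: no divisor's leading term divides it; move 2*y to the remainder.
  remainder -y**2 + x + 2*y ≠ 0; add g_3 = -y**2 + x + 2*y to the basis.

S(f_1,g_3): lcm = x*y**2. S = x**2 + 2*x*y - y**2 + 2*y.
  leading term x**2: no divisor's leading term divides it; move x**2 to the remainder.
  leading term x*y: subtract (2)·f_1 from 2*x*y - y**2 + 2*y → -y**2 - y + 1
  leading term y**2: subtract (1)·g_3 from -y**2 - y + 1 → -x + 2*y + 1
  leading term x: no divisor's leading term divides it; move -x to the remainder.
  leading term y: no divisor's leading term divides it; move 2*y to the remainder.
  leading term 1: no divisor's leading term divides it; move 1 to the remainder.
  remainder x**2 - x + 2*y + 1 ≠ 0; add g_4 = x**2 - x + 2*y + 1 to the basis.

The other S-polynomials (S(f_2,g_3), S(f_1,g_4), S(f_2,g_4), S(g_3,g_4)) all reduce to 0 modulo the current basis, so we have a Gröbner basis.
Inter-reduce: drop elements whose leading term is divisible by another's, tail-reduce, and make monic.
Reduced Gröbner basis: {x**2 - x + 2*y + 1, x*y - y + 2, y**2 - x - 2*y}.

Buchberger on the second generating set:
h_1 = -2*x*y + 2*y + 1, LT = x*y.
h_2 = -y**2 + x + 2*y, LT = y**2.

S(h_1,h_2): lcm = x*y**2. S = x**2 + 2*x*y - y**2 + 2*y.
  leading term x**2: no divisor's leading term divides it; move x**2 to the remainder.
  leading term x*y: subtract (-1)·h_1 from 2*x*y - y**2 + 2*y → -y**2 - y + 1
  leading term y**2: subtract (1)·h_2 from -y**2 - y + 1 → -x + 2*y + 1
  leading term x: no divisor's leading term divides it; move -x to the remainder.
  leading term y: no divisor's leading term divides it; move 2*y to the remainder.
  leading term 1: no divisor's leading term divides it; move 1 to the remainder.
  remainder x**2 - x + 2*y + 1 ≠ 0; add k_3 = x**2 - x + 2*y + 1 to the basis.

The other S-polynomials (S(h_1,k_3), S(h_2,k_3)) all reduce to 0 modulo the current basis, so we have a Gröbner basis.
Inter-reduce: drop elements whose leading term is divisible by another's, tail-reduce, and make monic.
Reduced Gröbner basis: {x**2 - x + 2*y + 1, x*y - y + 2, y**2 - x - 2*y}.

The two bases agree; hence the ideals are identical.

Yes, the ideals are equal.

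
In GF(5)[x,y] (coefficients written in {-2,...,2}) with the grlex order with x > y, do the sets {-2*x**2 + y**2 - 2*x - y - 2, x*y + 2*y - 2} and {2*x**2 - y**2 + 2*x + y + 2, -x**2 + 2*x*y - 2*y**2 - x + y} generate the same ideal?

Equality of ideals is decidable: compute both reduced Gröbner bases (unique for the ordering) and check whether they agree.
Buchberger on the first generating set:
f_1 = -2*x**2 + y**2 - 2*x - y - 2, LT = x**2.
f_2 = x*y + 2*y - 2, LT = x*y.

S(f_1,f_2): lcm = x**2*y. S = 2*y**3 - x*y - 2*y**2 + 2*x + y.
  reduce S modulo (f_1, f_2):
  remainder 2*y**3 - 2*y**2 + 2*x - 2*y - 2 ≠ 0; add g_3 = 2*y**3 - 2*y**2 + 2*x - 2*y - 2 to the basis.

The other S-polynomials (S(f_1,g_3), S(f_2,g_3)) all reduce to 0 modulo the current basis, so we have a Gröbner basis.
Inter-reduce: drop elements whose leading term is divisible by another's, tail-reduce, and make monic.
Reduced Gröbner basis: {y**3 - y**2 + x - y - 1, x**2 + 2*y**2 + x - 2*y + 1, x*y + 2*y - 2}.

Buchberger on the second generating set:
h_1 = 2*x**2 - y**2 + 2*x + y + 2, LT = x**2.
h_2 = -x**2 + 2*x*y - 2*y**2 - x + y, LT = x**2.

S(h_1,h_2): lcm = x**2. S = 2*x*y - y + 1.
  reduce S modulo (h_1, h_2):
  remainder 2*x*y - y + 1 ≠ 0; add k_3 = 2*x*y - y + 1 to the basis.

S(h_1,k_3): lcm = x**2*y. S = 2*y**3 - x*y - 2*y**2 + 2*x + y.
  reduce S modulo (h_1, h_2, k_3):
  remainder 2*y**3 - 2*y**2 + 2*x - 2*y - 2 ≠ 0; add k_4 = 2*y**3 - 2*y**2 + 2*x - 2*y - 2 to the basis.

The other S-polynomials (S(h_2,k_3), S(h_1,k_4), S(h_2,k_4), S(k_3,k_4)) all reduce to 0 modulo the current basis, so we have a Gröbner basis.
Inter-reduce: drop elements whose leading term is divisible by another's, tail-reduce, and make monic.
Reduced Gröbner basis: {y**3 - y**2 + x - y - 1, x**2 + 2*y**2 + x - 2*y + 1, x*y + 2*y - 2}.

The two bases agree; hence the ideals are identical.

Yes, the ideals are equal.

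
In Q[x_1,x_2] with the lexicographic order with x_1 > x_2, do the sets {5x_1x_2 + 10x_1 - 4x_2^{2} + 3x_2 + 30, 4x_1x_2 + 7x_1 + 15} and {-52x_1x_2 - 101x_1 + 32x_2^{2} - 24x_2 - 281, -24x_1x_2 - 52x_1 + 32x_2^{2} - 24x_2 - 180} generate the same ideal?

No, the ideals differ.

Since reduced Gröbner bases are canonical representatives of ideals under a given ordering, it suffices to compute and compare them.
Buchberger on the first generating set:
f_1 = 5x_1x_2 + 10x_1 - 4x_2^{2} + 3x_2 + 30, LT = x_1x_2.
f_2 = 4x_1x_2 + 7x_1 + 15, LT = x_1x_2.

S(f_1,f_2): lcm = x_1x_2. S = \tfrac{1}{4}x_1 - \tfrac{4}{5}x_2^{2} + \tfrac{3}{5}x_2 + \tfrac{9}{4}.
  reduce S modulo (f_1, f_2):
  remainder \tfrac{1}{4}x_1 - \tfrac{4}{5}x_2^{2} + \tfrac{3}{5}x_2 + \tfrac{9}{4} ≠ 0; add g_3 = \tfrac{1}{4}x_1 - \tfrac{4}{5}x_2^{2} + \tfrac{3}{5}x_2 + \tfrac{9}{4} to the basis.

S(f_1,g_3): lcm = x_1x_2. S = 2x_1 + \tfrac{16}{5}x_2^{3} - \tfrac{16}{5}x_2^{2} - \tfrac{42}{5}x_2 + 6.
  reduce S modulo (f_1, f_2, g_3):
  remainder \tfrac{16}{5}x_2^{3} + \tfrac{16}{5}x_2^{2} - \tfrac{66}{5}x_2 - 12 ≠ 0; add g_4 = \tfrac{16}{5}x_2^{3} + \tfrac{16}{5}x_2^{2} - \tfrac{66}{5}x_2 - 12 to the basis.

The other S-polynomials (S(f_2,g_3), S(f_1,g_4), S(f_2,g_4), S(g_3,g_4)) all reduce to 0 modulo the current basis, so we have a Gröbner basis.
Inter-reduce: drop elements whose leading term is divisible by another's, tail-reduce, and make monic.
Reduced Gröbner basis: {x_1 - \tfrac{16}{5}x_2^{2} + \tfrac{12}{5}x_2 + 9, x_2^{3} + x_2^{2} - \tfrac{33}{8}x_2 - \tfrac{15}{4}}.

Buchberger on the second generating set:
h_1 = -52x_1x_2 - 101x_1 + 32x_2^{2} - 24x_2 - 281, LT = x_1x_2.
h_2 = -24x_1x_2 - 52x_1 + 32x_2^{2} - 24x_2 - 180, LT = x_1x_2.

S(h_1,h_2): lcm = x_1x_2. S = -\tfrac{35}{156}x_1 + \tfrac{28}{39}x_2^{2} - \tfrac{7}{13}x_2 - \tfrac{109}{52}.
  reduce S modulo (h_1, h_2):
  remainder -\tfrac{35}{156}x_1 + \tfrac{28}{39}x_2^{2} - \tfrac{7}{13}x_2 - \tfrac{109}{52} ≠ 0; add k_3 = -\tfrac{35}{156}x_1 + \tfrac{28}{39}x_2^{2} - \tfrac{7}{13}x_2 - \tfrac{109}{52} to the basis.

S(h_1,k_3): lcm = x_1x_2. S = \tfrac{101}{52}x_1 + \tfrac{16}{5}x_2^{3} - \tfrac{196}{65}x_2^{2} - \tfrac{4041}{455}x_2 + \tfrac{281}{52}.
  reduce S modulo (h_1, h_2, k_3):
  remainder \tfrac{16}{5}x_2^{3} + \tfrac{16}{5}x_2^{2} - \tfrac{474}{35}x_2 - \tfrac{446}{35} ≠ 0; add k_4 = \tfrac{16}{5}x_2^{3} + \tfrac{16}{5}x_2^{2} - \tfrac{474}{35}x_2 - \tfrac{446}{35} to the basis.

The other S-polynomials (S(h_2,k_3), S(h_1,k_4), S(h_2,k_4), S(k_3,k_4)) all reduce to 0 modulo the current basis, so we have a Gröbner basis.
Inter-reduce: drop elements whose leading term is divisible by another's, tail-reduce, and make monic.
Reduced Gröbner basis: {x_1 - \tfrac{16}{5}x_2^{2} + \tfrac{12}{5}x_2 + \tfrac{327}{35}, x_2^{3} + x_2^{2} - \tfrac{237}{56}x_2 - \tfrac{223}{56}}.

Since the reduced bases disagree, the two ideals are not the same.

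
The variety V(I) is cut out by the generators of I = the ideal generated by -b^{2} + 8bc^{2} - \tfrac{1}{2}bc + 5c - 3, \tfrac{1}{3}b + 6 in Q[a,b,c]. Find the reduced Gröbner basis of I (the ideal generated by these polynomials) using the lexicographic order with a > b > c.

f_1 = -b^{2} + 8bc^{2} - \tfrac{1}{2}bc + 5c - 3, LT = b^{2}.
f_2 = \tfrac{1}{3}b + 6, LT = b.

S(f_1,f_2): lcm = b^{2}. S = -8bc^{2} + \tfrac{1}{2}bc - 18b - 5c + 3.
  reduce S modulo (f_1, f_2):
  remainder 144c^{2} - 14c + 327 ≠ 0; add g_3 = 144c^{2} - 14c + 327 to the basis.

The other S-polynomials (S(f_1,g_3), S(f_2,g_3)) all reduce to 0 modulo the current basis, so we have a Gröbner basis.
Inter-reduce: drop elements whose leading term is divisible by another's, tail-reduce, and make monic.

G = {b + 18, c^{2} - \tfrac{7}{72}c + \tfrac{109}{48}}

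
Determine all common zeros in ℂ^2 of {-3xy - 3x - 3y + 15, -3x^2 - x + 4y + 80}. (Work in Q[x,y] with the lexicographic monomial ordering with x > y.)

{(-4/3, -19), (-5, -5/2), (5, 0)}

Compute a lex Gröbner basis by Buchberger's algorithm.
f_1 = -3xy - 3x - 3y + 15, LT = xy.
f_2 = -3x^2 - x + 4y + 80, LT = x^2.

S(f_1,f_2): lcm = x^2y. S = x^2 + 2/3xy - 5x + 4/3y^2 + 80/3y.
  leading term x^2: subtract (-1/3)·f_2 from x^2 + 2/3xy - 5x + 4/3y^2 + 80/3y → 2/3xy - 16/3x + 4/3y^2 + 28y + 80/3
  leading term xy: subtract (-2/9)·f_1 from 2/3xy - 16/3x + 4/3y^2 + 28y + 80/3 → -6x + 4/3y^2 + 82/3y + 30
  leading term x: no divisor's leading term divides it; move -6x to the remainder.
  leading term y^2: no divisor's leading term divides it; move 4/3y^2 to the remainder.
  leading term y: no divisor's leading term divides it; move 82/3y to the remainder.
  leading term 1: no divisor's leading term divides it; move 30 to the remainder.
  remainder -6x + 4/3y^2 + 82/3y + 30 ≠ 0; add h_3 = -6x + 4/3y^2 + 82/3y + 30 to the basis.

S(f_1,h_3): lcm = xy. S = x + 2/9y^3 + 41/9y^2 + 6y - 5.
  leading term x: subtract (-1/6)·h_3 from x + 2/9y^3 + 41/9y^2 + 6y - 5 → 2/9y^3 + 43/9y^2 + 95/9y
  leading term y^3: no divisor's leading term divides it; move 2/9y^3 to the remainder.
  leading term y^2: no divisor's leading term divides it; move 43/9y^2 to the remainder.
  leading term y: no divisor's leading term divides it; move 95/9y to the remainder.
  remainder 2/9y^3 + 43/9y^2 + 95/9y ≠ 0; add h_4 = 2/9y^3 + 43/9y^2 + 95/9y to the basis.

The other S-polynomials (S(f_2,h_3), S(f_1,h_4), S(f_2,h_4), S(h_3,h_4)) all reduce to 0 modulo the current basis, so we have a Gröbner basis.
Inter-reduce: drop elements whose leading term is divisible by another's, tail-reduce, and make monic.
Reduced Gröbner basis: {x - 2/9y^2 - 41/9y - 5, y^3 + 43/2y^2 + 95/2y}.

Since the basis is lex-ordered, y^3 + 43/2y^2 + 95/2y is univariate in y. Its roots are {-19, -5/2, 0}. Back-substituting each root into the other basis elements fixes the other coordinates.
  y = -19: the earlier basis element becomes x + 4/3 = 0, giving x = -4/3 — point (-4/3, -19).
  y = -5/2: the earlier basis element becomes x + 5 = 0, giving x = -5 — point (-5, -5/2).
  y = 0: the earlier basis element becomes x - 5 = 0, giving x = 5 — point (5, 0).
Substituting each solution back into the original system confirms all equations vanish.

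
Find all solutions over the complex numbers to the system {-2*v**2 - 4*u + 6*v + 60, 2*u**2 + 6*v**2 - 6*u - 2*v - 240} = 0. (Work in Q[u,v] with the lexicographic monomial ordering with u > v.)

{(-5, -5), (6, 6), (sqrt(57)/2 + 17/2, 5/2 - sqrt(57)/2), (17/2 - sqrt(57)/2, 5/2 + sqrt(57)/2)}

Compute a lex Gröbner basis by Buchberger's algorithm.
f_1 = -4*u - 2*v**2 + 6*v + 60, LT = u.
f_2 = 2*u**2 - 6*u + 6*v**2 - 2*v - 240, LT = u**2.

S(f_1,f_2): lcm = u**2. S = 1/2*u*v**2 - 3/2*u*v - 12*u - 3*v**2 + v + 120.
  leading term u*v**2: subtract (-1/8*v**2)·f_1 from 1/2*u*v**2 - 3/2*u*v - 12*u - 3*v**2 + v + 120 → -3/2*u*v - 12*u - 1/4*v**4 + 3/4*v**3 + 9/2*v**2 + v + 120
  leading term u*v: subtract (3/8*v)·f_1 from -3/2*u*v - 12*u - 1/4*v**4 + 3/4*v**3 + 9/2*v**2 + v + 120 → -12*u - 1/4*v**4 + 3/2*v**3 + 9/4*v**2 - 43/2*v + 120
  leading term u: subtract (3)·f_1 from -12*u - 1/4*v**4 + 3/2*v**3 + 9/4*v**2 - 43/2*v + 120 → -1/4*v**4 + 3/2*v**3 + 33/4*v**2 - 79/2*v - 60
  leading term v**4: no divisor's leading term divides it; move -1/4*v**4 to the remainder.
  leading term v**3: no divisor's leading term divides it; move 3/2*v**3 to the remainder.
  leading term v**2: no divisor's leading term divides it; move 33/4*v**2 to the remainder.
  leading term v: no divisor's leading term divides it; move -79/2*v to the remainder.
  leading term 1: no divisor's leading term divides it; move -60 to the remainder.
  remainder -1/4*v**4 + 3/2*v**3 + 33/4*v**2 - 79/2*v - 60 ≠ 0; add h_3 = -1/4*v**4 + 3/2*v**3 + 33/4*v**2 - 79/2*v - 60 to the basis.

S(f_1,h_3): leading monomials are coprime, so the S-polynomial reduces to 0 (Buchberger's first criterion).
S(f_2,h_3): leading monomials are coprime, so the S-polynomial reduces to 0 (Buchberger's first criterion).
Every S-polynomial of the final basis reduces to 0, so we have a Gröbner basis.
Inter-reduce: drop elements whose leading term is divisible by another's, tail-reduce, and make monic.
Reduced Gröbner basis: {u + 1/2*v**2 - 3/2*v - 15, v**4 - 6*v**3 - 33*v**2 + 158*v + 240}.

Since the basis is lex-ordered, v**4 - 6*v**3 - 33*v**2 + 158*v + 240 is univariate in v. Its roots are {-5, 6, 5/2 - sqrt(57)/2, 5/2 + sqrt(57)/2}. Back-substituting each root into the other basis elements fixes the other coordinates.
  v = -5: the earlier basis element becomes u + 5 = 0, giving u = -5 — point (-5, -5).
  v = 6: the earlier basis element becomes u - 6 = 0, giving u = 6 — point (6, 6).
  v = 5/2 - sqrt(57)/2: the earlier basis element becomes u - 17/2 - sqrt(57)/2 = 0, giving u = sqrt(57)/2 + 17/2 — point (sqrt(57)/2 + 17/2, 5/2 - sqrt(57)/2).
  v = 5/2 + sqrt(57)/2: the earlier basis element becomes u - 17/2 + sqrt(57)/2 = 0, giving u = 17/2 - sqrt(57)/2 — point (17/2 - sqrt(57)/2, 5/2 + sqrt(57)/2).
Substituting each solution back into the original system confirms all equations vanish.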